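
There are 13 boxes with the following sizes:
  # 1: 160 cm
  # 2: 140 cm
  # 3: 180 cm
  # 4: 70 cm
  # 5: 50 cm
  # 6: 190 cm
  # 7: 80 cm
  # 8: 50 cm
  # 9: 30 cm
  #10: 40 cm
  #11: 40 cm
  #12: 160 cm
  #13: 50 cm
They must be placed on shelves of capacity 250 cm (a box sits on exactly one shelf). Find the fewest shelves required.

5

Total = 190 + 180 + 160 + 160 + 140 + 80 + 70 + 50 + 50 + 50 + 40 + 40 + 30 = 1240 cm.
Lower bound: ⌈1240/250⌉ = 5 shelves.
A packing using 5 shelves:
  shelf 1: 190 + 50 = 240
  shelf 2: 180 + 70 = 250
  shelf 3: 160 + 50 + 40 = 250
  shelf 4: 160 + 50 + 40 = 250
  shelf 5: 140 + 80 + 30 = 250
This matches the lower bound, so 5 is optimal.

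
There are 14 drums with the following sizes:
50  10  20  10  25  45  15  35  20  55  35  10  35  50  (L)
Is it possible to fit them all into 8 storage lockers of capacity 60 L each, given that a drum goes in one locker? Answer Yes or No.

A valid assignment using 8 storage lockers:
  locker 1: 55 = 55
  locker 2: 50 + 10 = 60
  locker 3: 50 + 10 = 60
  locker 4: 45 + 15 = 60
  locker 5: 35 + 25 = 60
  locker 6: 35 + 20 = 55
  locker 7: 35 + 20 = 55
  locker 8: 10 = 10
Every load is within 60 L, so 8 storage lockers suffice.

Yes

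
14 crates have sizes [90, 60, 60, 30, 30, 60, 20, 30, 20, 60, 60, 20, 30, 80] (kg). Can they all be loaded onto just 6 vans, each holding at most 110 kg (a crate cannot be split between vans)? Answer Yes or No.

Total = 650 kg; ⌈650/110⌉ = 6.
7 crates each exceed half the capacity and cannot share a van, forcing at least 7 vans.
At least 7 vans are required, but only 6 are allowed.

No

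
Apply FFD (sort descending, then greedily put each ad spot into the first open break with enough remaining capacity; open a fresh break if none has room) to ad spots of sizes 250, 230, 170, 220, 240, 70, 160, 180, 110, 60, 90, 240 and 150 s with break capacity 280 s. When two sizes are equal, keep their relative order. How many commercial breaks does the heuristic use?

Sorted descending: 250, 240, 240, 230, 220, 180, 170, 160, 150, 110, 90, 70, 60.
  250 → break 1 (new)  [load 250/280]
  240 → break 2 (new)  [load 240/280]
  240 → break 3 (new)  [load 240/280]
  230 → break 4 (new)  [load 230/280]
  220 → break 5 (new)  [load 220/280]
  180 → break 6 (new)  [load 180/280]
  170 → break 7 (new)  [load 170/280]
  160 → break 8 (new)  [load 160/280]
  150 → break 9 (new)  [load 150/280]
  110 → break 7  [load 280/280]
  90 → break 6  [load 270/280]
  70 → break 8  [load 230/280]
  60 → break 5  [load 280/280]
9 commercial breaks opened.

9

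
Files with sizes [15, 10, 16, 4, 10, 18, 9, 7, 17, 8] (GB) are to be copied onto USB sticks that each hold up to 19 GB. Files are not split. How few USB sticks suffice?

7

Total = 18 + 17 + 16 + 15 + 10 + 10 + 9 + 8 + 7 + 4 = 114 GB.
Lower bound: ⌈114/19⌉ = 6 USB sticks.
A packing using 7 USB sticks:
  USB stick 1: 18 = 18
  USB stick 2: 17 = 17
  USB stick 3: 16 = 16
  USB stick 4: 15 + 4 = 19
  USB stick 5: 10 + 9 = 19
  USB stick 6: 10 + 8 = 18
  USB stick 7: 7 = 7
No arrangement into 6 USB sticks stays within capacity, so 7 is optimal.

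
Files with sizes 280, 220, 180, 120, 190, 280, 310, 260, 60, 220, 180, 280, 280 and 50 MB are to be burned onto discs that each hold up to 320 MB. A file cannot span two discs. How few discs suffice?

Total = 310 + 280 + 280 + 280 + 280 + 260 + 220 + 220 + 190 + 180 + 180 + 120 + 60 + 50 = 2910 MB.
Lower bound: ⌈2910/320⌉ = 10 discs.
Also, 11 files each exceed 160 MB, and no two of those can share a disc, so at least 11 discs are needed.
A packing using 11 discs:
  disc 1: 310 = 310
  disc 2: 280 = 280
  disc 3: 280 = 280
  disc 4: 280 = 280
  disc 5: 280 = 280
  disc 6: 260 + 60 = 320
  disc 7: 220 + 50 = 270
  disc 8: 220 = 220
  disc 9: 190 + 120 = 310
  disc 10: 180 = 180
  disc 11: 180 = 180
This matches the lower bound, so 11 is optimal.

11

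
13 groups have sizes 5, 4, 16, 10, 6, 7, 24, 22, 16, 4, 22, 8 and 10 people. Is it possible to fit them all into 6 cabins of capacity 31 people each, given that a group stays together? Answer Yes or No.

A valid assignment using 6 cabins:
  cabin 1: 24 + 7 = 31
  cabin 2: 22 + 8 = 30
  cabin 3: 22 + 6 = 28
  cabin 4: 16 + 10 + 5 = 31
  cabin 5: 16 + 10 + 4 = 30
  cabin 6: 4 = 4
Every load is within 31 people, so 6 cabins suffice.

Yes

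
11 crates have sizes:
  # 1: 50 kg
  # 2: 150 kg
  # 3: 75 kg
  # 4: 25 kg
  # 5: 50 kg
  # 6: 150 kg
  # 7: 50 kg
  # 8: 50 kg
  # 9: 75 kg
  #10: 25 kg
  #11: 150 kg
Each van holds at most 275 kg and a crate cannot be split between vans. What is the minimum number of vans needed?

Total = 150 + 150 + 150 + 75 + 75 + 50 + 50 + 50 + 50 + 25 + 25 = 850 kg.
Lower bound: ⌈850/275⌉ = 4 vans.
A packing using 4 vans:
  van 1: 150 + 75 + 50 = 275
  van 2: 150 + 75 + 50 = 275
  van 3: 150 + 50 + 50 + 25 = 275
  van 4: 25 = 25
This matches the lower bound, so 4 is optimal.

4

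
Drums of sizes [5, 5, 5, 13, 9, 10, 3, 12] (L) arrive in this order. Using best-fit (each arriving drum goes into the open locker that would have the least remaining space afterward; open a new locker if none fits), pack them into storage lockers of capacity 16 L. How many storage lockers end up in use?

  5 → locker 1 (new)  [load 5/16]
  5 → locker 1  [load 10/16]
  5 → locker 1  [load 15/16]
  13 → locker 2 (new)  [load 13/16]
  9 → locker 3 (new)  [load 9/16]
  10 → locker 4 (new)  [load 10/16]
  3 → locker 2  [load 16/16]
  12 → locker 5 (new)  [load 12/16]
5 storage lockers opened.

5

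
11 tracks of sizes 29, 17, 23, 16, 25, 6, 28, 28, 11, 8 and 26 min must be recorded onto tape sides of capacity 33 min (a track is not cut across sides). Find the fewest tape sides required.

Total = 29 + 28 + 28 + 26 + 25 + 23 + 17 + 16 + 11 + 8 + 6 = 217 min.
Lower bound: ⌈217/33⌉ = 7 tape sides.
A packing using 8 tape sides:
  side 1: 29 = 29
  side 2: 28 = 28
  side 3: 28 = 28
  side 4: 26 + 6 = 32
  side 5: 25 + 8 = 33
  side 6: 23 = 23
  side 7: 17 + 16 = 33
  side 8: 11 = 11
No arrangement into 7 tape sides stays within capacity, so 8 is optimal.

8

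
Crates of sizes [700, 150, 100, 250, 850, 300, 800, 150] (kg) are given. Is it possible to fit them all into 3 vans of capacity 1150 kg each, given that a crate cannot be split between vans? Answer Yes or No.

Yes

A valid assignment using 3 vans:
  van 1: 850 + 300 = 1150
  van 2: 800 + 250 + 100 = 1150
  van 3: 700 + 150 + 150 = 1000
Every load is within 1150 kg, so 3 vans suffice.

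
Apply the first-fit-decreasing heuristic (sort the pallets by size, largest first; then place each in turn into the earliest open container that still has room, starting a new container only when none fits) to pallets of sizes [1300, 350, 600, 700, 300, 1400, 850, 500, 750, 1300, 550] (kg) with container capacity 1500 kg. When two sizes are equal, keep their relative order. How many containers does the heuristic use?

Sorted descending: 1400, 1300, 1300, 850, 750, 700, 600, 550, 500, 350, 300.
  1400 → container 1 (new)  [load 1400/1500]
  1300 → container 2 (new)  [load 1300/1500]
  1300 → container 3 (new)  [load 1300/1500]
  850 → container 4 (new)  [load 850/1500]
  750 → container 5 (new)  [load 750/1500]
  700 → container 5  [load 1450/1500]
  600 → container 4  [load 1450/1500]
  550 → container 6 (new)  [load 550/1500]
  500 → container 6  [load 1050/1500]
  350 → container 6  [load 1400/1500]
  300 → container 7 (new)  [load 300/1500]
7 containers opened.

7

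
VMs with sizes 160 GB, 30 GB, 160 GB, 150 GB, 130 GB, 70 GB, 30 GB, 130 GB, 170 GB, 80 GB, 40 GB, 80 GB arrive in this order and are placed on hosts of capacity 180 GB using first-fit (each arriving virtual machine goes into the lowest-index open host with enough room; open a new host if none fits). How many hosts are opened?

  160 → host 1 (new)  [load 160/180]
  30 → host 2 (new)  [load 30/180]
  160 → host 3 (new)  [load 160/180]
  150 → host 2  [load 180/180]
  130 → host 4 (new)  [load 130/180]
  70 → host 5 (new)  [load 70/180]
  30 → host 4  [load 160/180]
  130 → host 6 (new)  [load 130/180]
  170 → host 7 (new)  [load 170/180]
  80 → host 5  [load 150/180]
  40 → host 6  [load 170/180]
  80 → host 8 (new)  [load 80/180]
8 hosts opened.

8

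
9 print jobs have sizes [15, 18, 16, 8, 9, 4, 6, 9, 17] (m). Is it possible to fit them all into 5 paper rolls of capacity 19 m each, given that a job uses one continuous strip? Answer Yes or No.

No

Total = 102 m; ⌈102/19⌉ = 6.
At least 6 paper rolls are required, but only 5 are allowed.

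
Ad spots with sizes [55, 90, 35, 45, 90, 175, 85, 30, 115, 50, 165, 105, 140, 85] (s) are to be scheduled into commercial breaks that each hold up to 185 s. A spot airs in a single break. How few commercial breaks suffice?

8

Total = 175 + 165 + 140 + 115 + 105 + 90 + 90 + 85 + 85 + 55 + 50 + 45 + 35 + 30 = 1265 s.
Lower bound: ⌈1265/185⌉ = 7 commercial breaks.
A packing using 8 commercial breaks:
  break 1: 175 = 175
  break 2: 165 = 165
  break 3: 140 + 45 = 185
  break 4: 115 + 55 = 170
  break 5: 105 + 50 + 30 = 185
  break 6: 90 + 90 = 180
  break 7: 85 + 85 = 170
  break 8: 35 = 35
No arrangement into 7 commercial breaks stays within capacity, so 8 is optimal.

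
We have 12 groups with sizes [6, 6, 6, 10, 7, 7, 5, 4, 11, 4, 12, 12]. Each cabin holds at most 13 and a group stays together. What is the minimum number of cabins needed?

8

Total = 12 + 12 + 11 + 10 + 7 + 7 + 6 + 6 + 6 + 5 + 4 + 4 = 90.
Lower bound: ⌈90/13⌉ = 7 cabins.
A packing using 8 cabins:
  cabin 1: 12 = 12
  cabin 2: 12 = 12
  cabin 3: 11 = 11
  cabin 4: 10 = 10
  cabin 5: 7 + 6 = 13
  cabin 6: 7 + 6 = 13
  cabin 7: 6 + 5 = 11
  cabin 8: 4 + 4 = 8
No arrangement into 7 cabins stays within capacity, so 8 is optimal.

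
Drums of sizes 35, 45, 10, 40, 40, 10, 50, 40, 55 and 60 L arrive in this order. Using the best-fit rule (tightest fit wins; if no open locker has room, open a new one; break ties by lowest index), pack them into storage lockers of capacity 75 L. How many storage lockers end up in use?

  35 → locker 1 (new)  [load 35/75]
  45 → locker 2 (new)  [load 45/75]
  10 → locker 2  [load 55/75]
  40 → locker 1  [load 75/75]
  40 → locker 3 (new)  [load 40/75]
  10 → locker 2  [load 65/75]
  50 → locker 4 (new)  [load 50/75]
  40 → locker 5 (new)  [load 40/75]
  55 → locker 6 (new)  [load 55/75]
  60 → locker 7 (new)  [load 60/75]
7 storage lockers opened.

7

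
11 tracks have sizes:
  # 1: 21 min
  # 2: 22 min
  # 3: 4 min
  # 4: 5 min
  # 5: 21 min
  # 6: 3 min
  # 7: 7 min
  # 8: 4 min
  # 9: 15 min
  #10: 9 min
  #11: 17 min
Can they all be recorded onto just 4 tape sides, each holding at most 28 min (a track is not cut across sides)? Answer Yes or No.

No

Total = 128 min; ⌈128/28⌉ = 5.
At least 5 tape sides are required, but only 4 are allowed.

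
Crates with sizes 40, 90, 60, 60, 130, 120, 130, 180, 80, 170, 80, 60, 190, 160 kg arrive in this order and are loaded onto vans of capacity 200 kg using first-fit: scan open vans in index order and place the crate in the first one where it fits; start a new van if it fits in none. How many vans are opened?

  40 → van 1 (new)  [load 40/200]
  90 → van 1  [load 130/200]
  60 → van 1  [load 190/200]
  60 → van 2 (new)  [load 60/200]
  130 → van 2  [load 190/200]
  120 → van 3 (new)  [load 120/200]
  130 → van 4 (new)  [load 130/200]
  180 → van 5 (new)  [load 180/200]
  80 → van 3  [load 200/200]
  170 → van 6 (new)  [load 170/200]
  80 → van 7 (new)  [load 80/200]
  60 → van 4  [load 190/200]
  190 → van 8 (new)  [load 190/200]
  160 → van 9 (new)  [load 160/200]
9 vans opened.

9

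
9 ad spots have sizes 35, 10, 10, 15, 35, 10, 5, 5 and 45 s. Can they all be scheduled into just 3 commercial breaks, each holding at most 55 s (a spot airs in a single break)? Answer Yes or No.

Total = 170 s; ⌈170/55⌉ = 4.
At least 4 commercial breaks are required, but only 3 are allowed.

No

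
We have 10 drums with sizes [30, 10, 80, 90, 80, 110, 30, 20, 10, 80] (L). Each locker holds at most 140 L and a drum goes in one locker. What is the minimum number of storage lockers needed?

5

Total = 110 + 90 + 80 + 80 + 80 + 30 + 30 + 20 + 10 + 10 = 540 L.
Lower bound: ⌈540/140⌉ = 4 storage lockers.
Also, 5 drums each exceed 70 L, and no two of those can share a locker, so at least 5 storage lockers are needed.
A packing using 5 storage lockers:
  locker 1: 110 + 30 = 140
  locker 2: 90 + 30 + 20 = 140
  locker 3: 80 + 10 + 10 = 100
  locker 4: 80 = 80
  locker 5: 80 = 80
This matches the lower bound, so 5 is optimal.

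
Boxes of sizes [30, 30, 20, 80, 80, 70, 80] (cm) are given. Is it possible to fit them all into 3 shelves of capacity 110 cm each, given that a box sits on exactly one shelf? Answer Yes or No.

Total = 390 cm; ⌈390/110⌉ = 4.
At least 4 shelves are required, but only 3 are allowed.

No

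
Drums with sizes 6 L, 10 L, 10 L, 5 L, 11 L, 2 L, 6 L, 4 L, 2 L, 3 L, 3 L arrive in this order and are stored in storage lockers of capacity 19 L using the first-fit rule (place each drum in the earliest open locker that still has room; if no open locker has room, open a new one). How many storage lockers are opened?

4

  6 → locker 1 (new)  [load 6/19]
  10 → locker 1  [load 16/19]
  10 → locker 2 (new)  [load 10/19]
  5 → locker 2  [load 15/19]
  11 → locker 3 (new)  [load 11/19]
  2 → locker 1  [load 18/19]
  6 → locker 3  [load 17/19]
  4 → locker 2  [load 19/19]
  2 → locker 3  [load 19/19]
  3 → locker 4 (new)  [load 3/19]
  3 → locker 4  [load 6/19]
4 storage lockers opened.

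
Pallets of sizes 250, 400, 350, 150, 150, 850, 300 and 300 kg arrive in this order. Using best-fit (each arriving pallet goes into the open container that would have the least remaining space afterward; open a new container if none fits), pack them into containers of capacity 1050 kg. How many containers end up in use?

3

  250 → container 1 (new)  [load 250/1050]
  400 → container 1  [load 650/1050]
  350 → container 1  [load 1000/1050]
  150 → container 2 (new)  [load 150/1050]
  150 → container 2  [load 300/1050]
  850 → container 3 (new)  [load 850/1050]
  300 → container 2  [load 600/1050]
  300 → container 2  [load 900/1050]
3 containers opened.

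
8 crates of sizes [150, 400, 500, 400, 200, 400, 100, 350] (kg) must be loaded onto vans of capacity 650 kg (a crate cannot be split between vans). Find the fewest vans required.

Total = 500 + 400 + 400 + 400 + 350 + 200 + 150 + 100 = 2500 kg.
Lower bound: ⌈2500/650⌉ = 4 vans.
Also, 5 crates each exceed 325 kg, and no two of those can share a van, so at least 5 vans are needed.
A packing using 5 vans:
  van 1: 500 + 150 = 650
  van 2: 400 + 200 = 600
  van 3: 400 + 100 = 500
  van 4: 400 = 400
  van 5: 350 = 350
This matches the lower bound, so 5 is optimal.

5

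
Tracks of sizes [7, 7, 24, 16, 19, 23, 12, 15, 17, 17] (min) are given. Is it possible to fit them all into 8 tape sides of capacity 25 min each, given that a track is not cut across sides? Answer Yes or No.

Yes

A valid assignment using 8 tape sides:
  side 1: 24 = 24
  side 2: 23 = 23
  side 3: 19 = 19
  side 4: 17 + 7 = 24
  side 5: 17 + 7 = 24
  side 6: 16 = 16
  side 7: 15 = 15
  side 8: 12 = 12
Every load is within 25 min, so 8 tape sides suffice.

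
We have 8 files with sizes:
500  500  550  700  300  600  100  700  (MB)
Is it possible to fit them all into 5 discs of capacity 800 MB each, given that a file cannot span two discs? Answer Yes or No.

No

Total = 3950 MB; ⌈3950/800⌉ = 5.
6 files each exceed half the capacity and cannot share a disc, forcing at least 6 discs.
At least 6 discs are required, but only 5 are allowed.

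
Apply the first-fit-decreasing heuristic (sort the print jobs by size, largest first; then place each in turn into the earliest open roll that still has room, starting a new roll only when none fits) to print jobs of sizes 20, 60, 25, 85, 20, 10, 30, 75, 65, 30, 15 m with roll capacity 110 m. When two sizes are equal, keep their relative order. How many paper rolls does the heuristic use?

4

Sorted descending: 85, 75, 65, 60, 30, 30, 25, 20, 20, 15, 10.
  85 → roll 1 (new)  [load 85/110]
  75 → roll 2 (new)  [load 75/110]
  65 → roll 3 (new)  [load 65/110]
  60 → roll 4 (new)  [load 60/110]
  30 → roll 2  [load 105/110]
  30 → roll 3  [load 95/110]
  25 → roll 1  [load 110/110]
  20 → roll 4  [load 80/110]
  20 → roll 4  [load 100/110]
  15 → roll 3  [load 110/110]
  10 → roll 4  [load 110/110]
4 paper rolls opened.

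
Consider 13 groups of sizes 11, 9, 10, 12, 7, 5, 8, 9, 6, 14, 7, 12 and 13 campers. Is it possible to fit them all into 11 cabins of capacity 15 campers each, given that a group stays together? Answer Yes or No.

Yes

A valid assignment using 10 cabins:
  cabin 1: 14 = 14
  cabin 2: 13 = 13
  cabin 3: 12 = 12
  cabin 4: 12 = 12
  cabin 5: 11 = 11
  cabin 6: 10 + 5 = 15
  cabin 7: 9 + 6 = 15
  cabin 8: 9 = 9
  cabin 9: 8 + 7 = 15
  cabin 10: 7 = 7
That uses only 10 ≤ 11, so 11 cabins are enough.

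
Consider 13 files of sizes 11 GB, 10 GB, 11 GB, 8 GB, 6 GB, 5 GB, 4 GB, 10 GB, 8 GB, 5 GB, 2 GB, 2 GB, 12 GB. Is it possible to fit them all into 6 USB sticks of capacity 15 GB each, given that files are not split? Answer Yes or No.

Total = 94 GB; ⌈94/15⌉ = 7.
At least 7 USB sticks are required, but only 6 are allowed.

No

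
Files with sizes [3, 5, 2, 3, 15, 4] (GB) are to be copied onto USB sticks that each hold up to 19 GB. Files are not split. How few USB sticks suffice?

Total = 15 + 5 + 4 + 3 + 3 + 2 = 32 GB.
Lower bound: ⌈32/19⌉ = 2 USB sticks.
A packing using 2 USB sticks:
  USB stick 1: 15 + 4 = 19
  USB stick 2: 5 + 3 + 3 + 2 = 13
This matches the lower bound, so 2 is optimal.

2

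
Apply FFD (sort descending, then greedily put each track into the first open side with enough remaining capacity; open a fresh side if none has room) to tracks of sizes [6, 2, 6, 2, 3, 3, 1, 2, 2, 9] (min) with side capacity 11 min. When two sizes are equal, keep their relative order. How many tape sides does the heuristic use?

Sorted descending: 9, 6, 6, 3, 3, 2, 2, 2, 2, 1.
  9 → side 1 (new)  [load 9/11]
  6 → side 2 (new)  [load 6/11]
  6 → side 3 (new)  [load 6/11]
  3 → side 2  [load 9/11]
  3 → side 3  [load 9/11]
  2 → side 1  [load 11/11]
  2 → side 2  [load 11/11]
  2 → side 3  [load 11/11]
  2 → side 4 (new)  [load 2/11]
  1 → side 4  [load 3/11]
4 tape sides opened.

4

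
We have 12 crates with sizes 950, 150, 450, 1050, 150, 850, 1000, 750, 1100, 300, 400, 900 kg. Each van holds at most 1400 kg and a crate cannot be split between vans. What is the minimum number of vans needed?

7

Total = 1100 + 1050 + 1000 + 950 + 900 + 850 + 750 + 450 + 400 + 300 + 150 + 150 = 8050 kg.
Lower bound: ⌈8050/1400⌉ = 6 vans.
Also, 7 crates each exceed 700 kg, and no two of those can share a van, so at least 7 vans are needed.
A packing using 7 vans:
  van 1: 1100 + 300 = 1400
  van 2: 1050 + 150 + 150 = 1350
  van 3: 1000 + 400 = 1400
  van 4: 950 + 450 = 1400
  van 5: 900 = 900
  van 6: 850 = 850
  van 7: 750 = 750
This matches the lower bound, so 7 is optimal.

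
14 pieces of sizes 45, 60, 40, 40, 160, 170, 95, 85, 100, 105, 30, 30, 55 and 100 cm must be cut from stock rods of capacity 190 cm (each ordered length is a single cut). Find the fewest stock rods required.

6

Total = 170 + 160 + 105 + 100 + 100 + 95 + 85 + 60 + 55 + 45 + 40 + 40 + 30 + 30 = 1115 cm.
Lower bound: ⌈1115/190⌉ = 6 stock rods.
A packing using 6 stock rods:
  stock rod 1: 170 = 170
  stock rod 2: 160 + 30 = 190
  stock rod 3: 105 + 85 = 190
  stock rod 4: 100 + 60 + 30 = 190
  stock rod 5: 100 + 45 + 40 = 185
  stock rod 6: 95 + 55 + 40 = 190
This matches the lower bound, so 6 is optimal.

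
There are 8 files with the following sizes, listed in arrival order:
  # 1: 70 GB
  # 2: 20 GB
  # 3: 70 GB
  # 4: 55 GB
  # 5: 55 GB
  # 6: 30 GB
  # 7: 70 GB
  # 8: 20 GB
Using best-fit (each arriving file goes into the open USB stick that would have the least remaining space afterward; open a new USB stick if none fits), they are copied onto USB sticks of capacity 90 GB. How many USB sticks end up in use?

5

  70 → USB stick 1 (new)  [load 70/90]
  20 → USB stick 1  [load 90/90]
  70 → USB stick 2 (new)  [load 70/90]
  55 → USB stick 3 (new)  [load 55/90]
  55 → USB stick 4 (new)  [load 55/90]
  30 → USB stick 3  [load 85/90]
  70 → USB stick 5 (new)  [load 70/90]
  20 → USB stick 2  [load 90/90]
5 USB sticks opened.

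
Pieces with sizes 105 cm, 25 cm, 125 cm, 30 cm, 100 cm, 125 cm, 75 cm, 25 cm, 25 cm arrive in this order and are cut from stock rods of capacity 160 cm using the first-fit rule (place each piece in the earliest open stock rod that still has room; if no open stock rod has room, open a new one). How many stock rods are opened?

  105 → stock rod 1 (new)  [load 105/160]
  25 → stock rod 1  [load 130/160]
  125 → stock rod 2 (new)  [load 125/160]
  30 → stock rod 1  [load 160/160]
  100 → stock rod 3 (new)  [load 100/160]
  125 → stock rod 4 (new)  [load 125/160]
  75 → stock rod 5 (new)  [load 75/160]
  25 → stock rod 2  [load 150/160]
  25 → stock rod 3  [load 125/160]
5 stock rods opened.

5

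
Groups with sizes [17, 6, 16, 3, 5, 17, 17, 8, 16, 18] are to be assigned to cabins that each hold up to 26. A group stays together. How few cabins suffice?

Total = 18 + 17 + 17 + 17 + 16 + 16 + 8 + 6 + 5 + 3 = 123.
Lower bound: ⌈123/26⌉ = 5 cabins.
Also, 6 groups each exceed 13, and no two of those can share a cabin, so at least 6 cabins are needed.
A packing using 6 cabins:
  cabin 1: 18 + 8 = 26
  cabin 2: 17 + 6 + 3 = 26
  cabin 3: 17 + 5 = 22
  cabin 4: 17 = 17
  cabin 5: 16 = 16
  cabin 6: 16 = 16
This matches the lower bound, so 6 is optimal.

6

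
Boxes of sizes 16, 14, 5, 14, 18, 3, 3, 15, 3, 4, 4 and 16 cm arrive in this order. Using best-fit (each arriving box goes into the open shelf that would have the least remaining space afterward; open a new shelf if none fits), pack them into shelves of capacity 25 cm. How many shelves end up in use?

6

  16 → shelf 1 (new)  [load 16/25]
  14 → shelf 2 (new)  [load 14/25]
  5 → shelf 1  [load 21/25]
  14 → shelf 3 (new)  [load 14/25]
  18 → shelf 4 (new)  [load 18/25]
  3 → shelf 1  [load 24/25]
  3 → shelf 4  [load 21/25]
  15 → shelf 5 (new)  [load 15/25]
  3 → shelf 4  [load 24/25]
  4 → shelf 5  [load 19/25]
  4 → shelf 5  [load 23/25]
  16 → shelf 6 (new)  [load 16/25]
6 shelves opened.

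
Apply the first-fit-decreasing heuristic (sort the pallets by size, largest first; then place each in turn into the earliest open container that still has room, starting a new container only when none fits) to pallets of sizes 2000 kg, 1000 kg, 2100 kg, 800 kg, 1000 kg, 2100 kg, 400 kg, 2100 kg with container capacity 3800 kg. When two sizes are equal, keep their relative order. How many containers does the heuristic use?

Sorted descending: 2100, 2100, 2100, 2000, 1000, 1000, 800, 400.
  2100 → container 1 (new)  [load 2100/3800]
  2100 → container 2 (new)  [load 2100/3800]
  2100 → container 3 (new)  [load 2100/3800]
  2000 → container 4 (new)  [load 2000/3800]
  1000 → container 1  [load 3100/3800]
  1000 → container 2  [load 3100/3800]
  800 → container 3  [load 2900/3800]
  400 → container 1  [load 3500/3800]
4 containers opened.

4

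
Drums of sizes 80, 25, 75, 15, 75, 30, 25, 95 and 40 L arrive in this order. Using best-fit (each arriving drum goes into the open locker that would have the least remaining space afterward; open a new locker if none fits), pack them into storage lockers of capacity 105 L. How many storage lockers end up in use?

5

  80 → locker 1 (new)  [load 80/105]
  25 → locker 1  [load 105/105]
  75 → locker 2 (new)  [load 75/105]
  15 → locker 2  [load 90/105]
  75 → locker 3 (new)  [load 75/105]
  30 → locker 3  [load 105/105]
  25 → locker 4 (new)  [load 25/105]
  95 → locker 5 (new)  [load 95/105]
  40 → locker 4  [load 65/105]
5 storage lockers opened.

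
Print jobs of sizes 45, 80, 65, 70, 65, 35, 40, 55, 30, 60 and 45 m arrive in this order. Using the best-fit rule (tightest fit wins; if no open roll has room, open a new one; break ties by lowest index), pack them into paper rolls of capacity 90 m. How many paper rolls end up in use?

8

  45 → roll 1 (new)  [load 45/90]
  80 → roll 2 (new)  [load 80/90]
  65 → roll 3 (new)  [load 65/90]
  70 → roll 4 (new)  [load 70/90]
  65 → roll 5 (new)  [load 65/90]
  35 → roll 1  [load 80/90]
  40 → roll 6 (new)  [load 40/90]
  55 → roll 7 (new)  [load 55/90]
  30 → roll 7  [load 85/90]
  60 → roll 8 (new)  [load 60/90]
  45 → roll 6  [load 85/90]
8 paper rolls opened.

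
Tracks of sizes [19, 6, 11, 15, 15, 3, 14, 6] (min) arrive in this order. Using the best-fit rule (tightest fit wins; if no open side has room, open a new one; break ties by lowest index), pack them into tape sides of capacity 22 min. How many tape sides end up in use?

5

  19 → side 1 (new)  [load 19/22]
  6 → side 2 (new)  [load 6/22]
  11 → side 2  [load 17/22]
  15 → side 3 (new)  [load 15/22]
  15 → side 4 (new)  [load 15/22]
  3 → side 1  [load 22/22]
  14 → side 5 (new)  [load 14/22]
  6 → side 3  [load 21/22]
5 tape sides opened.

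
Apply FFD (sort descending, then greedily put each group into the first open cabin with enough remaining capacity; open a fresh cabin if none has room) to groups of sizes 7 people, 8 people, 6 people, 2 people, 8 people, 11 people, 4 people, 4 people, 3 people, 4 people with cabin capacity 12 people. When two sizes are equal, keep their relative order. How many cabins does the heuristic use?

5

Sorted descending: 11, 8, 8, 7, 6, 4, 4, 4, 3, 2.
  11 → cabin 1 (new)  [load 11/12]
  8 → cabin 2 (new)  [load 8/12]
  8 → cabin 3 (new)  [load 8/12]
  7 → cabin 4 (new)  [load 7/12]
  6 → cabin 5 (new)  [load 6/12]
  4 → cabin 2  [load 12/12]
  4 → cabin 3  [load 12/12]
  4 → cabin 4  [load 11/12]
  3 → cabin 5  [load 9/12]
  2 → cabin 5  [load 11/12]
5 cabins opened.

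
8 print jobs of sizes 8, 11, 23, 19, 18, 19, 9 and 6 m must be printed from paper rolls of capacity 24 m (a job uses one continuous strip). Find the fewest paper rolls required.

6

Total = 23 + 19 + 19 + 18 + 11 + 9 + 8 + 6 = 113 m.
Lower bound: ⌈113/24⌉ = 5 paper rolls.
A packing using 6 paper rolls:
  roll 1: 23 = 23
  roll 2: 19 = 19
  roll 3: 19 = 19
  roll 4: 18 + 6 = 24
  roll 5: 11 + 9 = 20
  roll 6: 8 = 8
No arrangement into 5 paper rolls stays within capacity, so 6 is optimal.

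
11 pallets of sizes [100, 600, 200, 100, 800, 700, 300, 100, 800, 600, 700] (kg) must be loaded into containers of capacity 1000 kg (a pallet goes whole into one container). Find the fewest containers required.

Total = 800 + 800 + 700 + 700 + 600 + 600 + 300 + 200 + 100 + 100 + 100 = 5000 kg.
Lower bound: ⌈5000/1000⌉ = 5 containers.
Also, 6 pallets each exceed 500 kg, and no two of those can share a container, so at least 6 containers are needed.
A packing using 6 containers:
  container 1: 800 + 200 = 1000
  container 2: 800 + 100 + 100 = 1000
  container 3: 700 + 300 = 1000
  container 4: 700 + 100 = 800
  container 5: 600 = 600
  container 6: 600 = 600
This matches the lower bound, so 6 is optimal.

6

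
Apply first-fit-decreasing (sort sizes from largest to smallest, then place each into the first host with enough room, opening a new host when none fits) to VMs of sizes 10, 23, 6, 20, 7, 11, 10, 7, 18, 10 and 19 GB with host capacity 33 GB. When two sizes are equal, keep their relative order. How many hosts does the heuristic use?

5

Sorted descending: 23, 20, 19, 18, 11, 10, 10, 10, 7, 7, 6.
  23 → host 1 (new)  [load 23/33]
  20 → host 2 (new)  [load 20/33]
  19 → host 3 (new)  [load 19/33]
  18 → host 4 (new)  [load 18/33]
  11 → host 2  [load 31/33]
  10 → host 1  [load 33/33]
  10 → host 3  [load 29/33]
  10 → host 4  [load 28/33]
  7 → host 5 (new)  [load 7/33]
  7 → host 5  [load 14/33]
  6 → host 5  [load 20/33]
5 hosts opened.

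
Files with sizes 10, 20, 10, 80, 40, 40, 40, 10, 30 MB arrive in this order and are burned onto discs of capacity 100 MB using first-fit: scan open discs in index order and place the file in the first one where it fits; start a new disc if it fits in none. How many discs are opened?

4

  10 → disc 1 (new)  [load 10/100]
  20 → disc 1  [load 30/100]
  10 → disc 1  [load 40/100]
  80 → disc 2 (new)  [load 80/100]
  40 → disc 1  [load 80/100]
  40 → disc 3 (new)  [load 40/100]
  40 → disc 3  [load 80/100]
  10 → disc 1  [load 90/100]
  30 → disc 4 (new)  [load 30/100]
4 discs opened.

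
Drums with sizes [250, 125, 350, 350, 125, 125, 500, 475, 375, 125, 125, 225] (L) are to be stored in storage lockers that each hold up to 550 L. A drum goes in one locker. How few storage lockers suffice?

7

Total = 500 + 475 + 375 + 350 + 350 + 250 + 225 + 125 + 125 + 125 + 125 + 125 = 3150 L.
Lower bound: ⌈3150/550⌉ = 6 storage lockers.
A packing using 7 storage lockers:
  locker 1: 500 = 500
  locker 2: 475 = 475
  locker 3: 375 + 125 = 500
  locker 4: 350 + 125 = 475
  locker 5: 350 + 125 = 475
  locker 6: 250 + 225 = 475
  locker 7: 125 + 125 = 250
No arrangement into 6 storage lockers stays within capacity, so 7 is optimal.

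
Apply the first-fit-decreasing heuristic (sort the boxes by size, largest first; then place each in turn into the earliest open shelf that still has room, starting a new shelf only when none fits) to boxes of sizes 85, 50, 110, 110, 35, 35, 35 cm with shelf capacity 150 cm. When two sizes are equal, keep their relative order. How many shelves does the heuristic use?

4

Sorted descending: 110, 110, 85, 50, 35, 35, 35.
  110 → shelf 1 (new)  [load 110/150]
  110 → shelf 2 (new)  [load 110/150]
  85 → shelf 3 (new)  [load 85/150]
  50 → shelf 3  [load 135/150]
  35 → shelf 1  [load 145/150]
  35 → shelf 2  [load 145/150]
  35 → shelf 4 (new)  [load 35/150]
4 shelves opened.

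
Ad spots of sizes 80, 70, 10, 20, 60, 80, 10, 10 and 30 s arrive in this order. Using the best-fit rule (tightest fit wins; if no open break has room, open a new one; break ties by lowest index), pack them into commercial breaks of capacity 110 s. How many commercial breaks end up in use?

  80 → break 1 (new)  [load 80/110]
  70 → break 2 (new)  [load 70/110]
  10 → break 1  [load 90/110]
  20 → break 1  [load 110/110]
  60 → break 3 (new)  [load 60/110]
  80 → break 4 (new)  [load 80/110]
  10 → break 4  [load 90/110]
  10 → break 4  [load 100/110]
  30 → break 2  [load 100/110]
4 commercial breaks opened.

4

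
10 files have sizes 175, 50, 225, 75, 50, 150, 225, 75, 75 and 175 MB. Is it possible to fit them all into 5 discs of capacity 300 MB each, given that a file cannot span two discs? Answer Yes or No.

A valid assignment using 5 discs:
  disc 1: 225 + 75 = 300
  disc 2: 225 + 75 = 300
  disc 3: 175 + 75 + 50 = 300
  disc 4: 175 + 50 = 225
  disc 5: 150 = 150
Every load is within 300 MB, so 5 discs suffice.

Yes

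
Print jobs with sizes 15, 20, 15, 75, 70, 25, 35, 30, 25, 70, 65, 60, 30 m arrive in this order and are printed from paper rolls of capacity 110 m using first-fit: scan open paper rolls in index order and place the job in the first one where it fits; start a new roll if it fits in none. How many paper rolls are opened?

6

  15 → roll 1 (new)  [load 15/110]
  20 → roll 1  [load 35/110]
  15 → roll 1  [load 50/110]
  75 → roll 2 (new)  [load 75/110]
  70 → roll 3 (new)  [load 70/110]
  25 → roll 1  [load 75/110]
  35 → roll 1  [load 110/110]
  30 → roll 2  [load 105/110]
  25 → roll 3  [load 95/110]
  70 → roll 4 (new)  [load 70/110]
  65 → roll 5 (new)  [load 65/110]
  60 → roll 6 (new)  [load 60/110]
  30 → roll 4  [load 100/110]
6 paper rolls opened.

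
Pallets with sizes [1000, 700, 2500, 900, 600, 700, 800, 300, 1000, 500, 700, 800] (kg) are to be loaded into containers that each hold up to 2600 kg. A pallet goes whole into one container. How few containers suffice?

5

Total = 2500 + 1000 + 1000 + 900 + 800 + 800 + 700 + 700 + 700 + 600 + 500 + 300 = 10500 kg.
Lower bound: ⌈10500/2600⌉ = 5 containers.
A packing using 5 containers:
  container 1: 2500 = 2500
  container 2: 1000 + 1000 + 600 = 2600
  container 3: 900 + 800 + 800 = 2500
  container 4: 700 + 700 + 700 + 500 = 2600
  container 5: 300 = 300
This matches the lower bound, so 5 is optimal.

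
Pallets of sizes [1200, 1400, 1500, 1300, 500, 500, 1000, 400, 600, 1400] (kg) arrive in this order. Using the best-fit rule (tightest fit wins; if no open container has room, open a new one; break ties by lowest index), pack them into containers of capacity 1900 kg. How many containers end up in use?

6

  1200 → container 1 (new)  [load 1200/1900]
  1400 → container 2 (new)  [load 1400/1900]
  1500 → container 3 (new)  [load 1500/1900]
  1300 → container 4 (new)  [load 1300/1900]
  500 → container 2  [load 1900/1900]
  500 → container 4  [load 1800/1900]
  1000 → container 5 (new)  [load 1000/1900]
  400 → container 3  [load 1900/1900]
  600 → container 1  [load 1800/1900]
  1400 → container 6 (new)  [load 1400/1900]
6 containers opened.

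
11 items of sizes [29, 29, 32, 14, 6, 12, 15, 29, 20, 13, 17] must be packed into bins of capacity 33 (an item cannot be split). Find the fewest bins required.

Total = 32 + 29 + 29 + 29 + 20 + 17 + 15 + 14 + 13 + 12 + 6 = 216.
Lower bound: ⌈216/33⌉ = 7 bins.
A packing using 7 bins:
  bin 1: 32 = 32
  bin 2: 29 = 29
  bin 3: 29 = 29
  bin 4: 29 = 29
  bin 5: 20 + 13 = 33
  bin 6: 17 + 15 = 32
  bin 7: 14 + 12 + 6 = 32
This matches the lower bound, so 7 is optimal.

7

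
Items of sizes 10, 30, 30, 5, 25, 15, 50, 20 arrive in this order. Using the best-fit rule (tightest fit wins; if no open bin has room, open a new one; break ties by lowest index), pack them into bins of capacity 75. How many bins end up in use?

  10 → bin 1 (new)  [load 10/75]
  30 → bin 1  [load 40/75]
  30 → bin 1  [load 70/75]
  5 → bin 1  [load 75/75]
  25 → bin 2 (new)  [load 25/75]
  15 → bin 2  [load 40/75]
  50 → bin 3 (new)  [load 50/75]
  20 → bin 3  [load 70/75]
3 bins opened.

3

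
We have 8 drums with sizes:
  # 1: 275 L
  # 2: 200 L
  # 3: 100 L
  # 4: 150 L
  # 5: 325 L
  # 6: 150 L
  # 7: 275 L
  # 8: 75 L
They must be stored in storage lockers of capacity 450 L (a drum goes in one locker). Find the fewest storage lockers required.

Total = 325 + 275 + 275 + 200 + 150 + 150 + 100 + 75 = 1550 L.
Lower bound: ⌈1550/450⌉ = 4 storage lockers.
A packing using 4 storage lockers:
  locker 1: 325 + 100 = 425
  locker 2: 275 + 150 = 425
  locker 3: 275 + 150 = 425
  locker 4: 200 + 75 = 275
This matches the lower bound, so 4 is optimal.

4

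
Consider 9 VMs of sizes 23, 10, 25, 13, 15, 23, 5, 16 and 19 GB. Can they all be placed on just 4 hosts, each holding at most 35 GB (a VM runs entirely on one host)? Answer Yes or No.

Total = 149 GB; ⌈149/35⌉ = 5.
At least 5 hosts are required, but only 4 are allowed.

No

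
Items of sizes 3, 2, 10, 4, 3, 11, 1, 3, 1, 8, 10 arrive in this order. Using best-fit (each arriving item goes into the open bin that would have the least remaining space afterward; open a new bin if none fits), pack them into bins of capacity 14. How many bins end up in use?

  3 → bin 1 (new)  [load 3/14]
  2 → bin 1  [load 5/14]
  10 → bin 2 (new)  [load 10/14]
  4 → bin 2  [load 14/14]
  3 → bin 1  [load 8/14]
  11 → bin 3 (new)  [load 11/14]
  1 → bin 3  [load 12/14]
  3 → bin 1  [load 11/14]
  1 → bin 3  [load 13/14]
  8 → bin 4 (new)  [load 8/14]
  10 → bin 5 (new)  [load 10/14]
5 bins opened.

5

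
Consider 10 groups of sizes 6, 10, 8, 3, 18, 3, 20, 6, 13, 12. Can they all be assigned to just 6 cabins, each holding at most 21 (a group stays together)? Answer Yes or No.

Yes

A valid assignment using 5 cabins:
  cabin 1: 20 = 20
  cabin 2: 18 + 3 = 21
  cabin 3: 13 + 8 = 21
  cabin 4: 12 + 6 + 3 = 21
  cabin 5: 10 + 6 = 16
That uses only 5 ≤ 6, so 6 cabins are enough.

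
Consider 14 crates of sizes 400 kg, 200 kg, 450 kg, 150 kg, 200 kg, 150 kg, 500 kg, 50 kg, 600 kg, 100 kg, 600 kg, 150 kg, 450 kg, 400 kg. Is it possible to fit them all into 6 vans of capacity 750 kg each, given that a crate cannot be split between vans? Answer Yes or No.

Total = 4400 kg; ⌈4400/750⌉ = 6.
7 crates each exceed half the capacity and cannot share a van, forcing at least 7 vans.
At least 7 vans are required, but only 6 are allowed.

No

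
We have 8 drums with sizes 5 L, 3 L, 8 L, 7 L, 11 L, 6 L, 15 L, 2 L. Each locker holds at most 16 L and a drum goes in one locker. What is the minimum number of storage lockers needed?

4

Total = 15 + 11 + 8 + 7 + 6 + 5 + 3 + 2 = 57 L.
Lower bound: ⌈57/16⌉ = 4 storage lockers.
A packing using 4 storage lockers:
  locker 1: 15 = 15
  locker 2: 11 + 5 = 16
  locker 3: 8 + 7 = 15
  locker 4: 6 + 3 + 2 = 11
This matches the lower bound, so 4 is optimal.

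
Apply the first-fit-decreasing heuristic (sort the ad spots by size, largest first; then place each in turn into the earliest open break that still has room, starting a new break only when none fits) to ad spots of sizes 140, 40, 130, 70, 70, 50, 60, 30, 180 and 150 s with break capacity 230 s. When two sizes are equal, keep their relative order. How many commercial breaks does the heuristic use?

5

Sorted descending: 180, 150, 140, 130, 70, 70, 60, 50, 40, 30.
  180 → break 1 (new)  [load 180/230]
  150 → break 2 (new)  [load 150/230]
  140 → break 3 (new)  [load 140/230]
  130 → break 4 (new)  [load 130/230]
  70 → break 2  [load 220/230]
  70 → break 3  [load 210/230]
  60 → break 4  [load 190/230]
  50 → break 1  [load 230/230]
  40 → break 4  [load 230/230]
  30 → break 5 (new)  [load 30/230]
5 commercial breaks opened.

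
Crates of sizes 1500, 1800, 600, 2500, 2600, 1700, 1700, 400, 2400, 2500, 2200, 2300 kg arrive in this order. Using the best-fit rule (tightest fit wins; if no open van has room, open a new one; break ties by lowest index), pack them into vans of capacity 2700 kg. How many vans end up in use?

10

  1500 → van 1 (new)  [load 1500/2700]
  1800 → van 2 (new)  [load 1800/2700]
  600 → van 2  [load 2400/2700]
  2500 → van 3 (new)  [load 2500/2700]
  2600 → van 4 (new)  [load 2600/2700]
  1700 → van 5 (new)  [load 1700/2700]
  1700 → van 6 (new)  [load 1700/2700]
  400 → van 5  [load 2100/2700]
  2400 → van 7 (new)  [load 2400/2700]
  2500 → van 8 (new)  [load 2500/2700]
  2200 → van 9 (new)  [load 2200/2700]
  2300 → van 10 (new)  [load 2300/2700]
10 vans opened.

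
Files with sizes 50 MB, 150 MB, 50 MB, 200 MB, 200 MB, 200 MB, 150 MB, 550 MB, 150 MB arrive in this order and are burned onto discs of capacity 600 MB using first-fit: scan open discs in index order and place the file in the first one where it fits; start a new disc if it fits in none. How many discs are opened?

  50 → disc 1 (new)  [load 50/600]
  150 → disc 1  [load 200/600]
  50 → disc 1  [load 250/600]
  200 → disc 1  [load 450/600]
  200 → disc 2 (new)  [load 200/600]
  200 → disc 2  [load 400/600]
  150 → disc 1  [load 600/600]
  550 → disc 3 (new)  [load 550/600]
  150 → disc 2  [load 550/600]
3 discs opened.

3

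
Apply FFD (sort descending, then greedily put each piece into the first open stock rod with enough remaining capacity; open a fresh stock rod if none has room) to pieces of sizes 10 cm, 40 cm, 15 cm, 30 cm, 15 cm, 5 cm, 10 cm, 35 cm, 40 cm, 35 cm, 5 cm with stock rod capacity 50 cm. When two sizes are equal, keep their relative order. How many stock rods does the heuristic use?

Sorted descending: 40, 40, 35, 35, 30, 15, 15, 10, 10, 5, 5.
  40 → stock rod 1 (new)  [load 40/50]
  40 → stock rod 2 (new)  [load 40/50]
  35 → stock rod 3 (new)  [load 35/50]
  35 → stock rod 4 (new)  [load 35/50]
  30 → stock rod 5 (new)  [load 30/50]
  15 → stock rod 3  [load 50/50]
  15 → stock rod 4  [load 50/50]
  10 → stock rod 1  [load 50/50]
  10 → stock rod 2  [load 50/50]
  5 → stock rod 5  [load 35/50]
  5 → stock rod 5  [load 40/50]
5 stock rods opened.

5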